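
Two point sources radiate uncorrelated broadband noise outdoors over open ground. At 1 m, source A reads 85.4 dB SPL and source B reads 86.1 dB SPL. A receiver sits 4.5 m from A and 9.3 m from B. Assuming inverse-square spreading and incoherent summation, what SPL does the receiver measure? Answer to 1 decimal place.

At the listener: L_A = 85.4 − 20·log₁₀(4.5) = 72.34 dB; L_B = 86.1 − 20·log₁₀(9.3) = 66.73 dB.
Combined: 10·log₁₀(10^(72.34/10)+10^(66.73/10)) = 73.4 dB SPL.

73.4 dB SPL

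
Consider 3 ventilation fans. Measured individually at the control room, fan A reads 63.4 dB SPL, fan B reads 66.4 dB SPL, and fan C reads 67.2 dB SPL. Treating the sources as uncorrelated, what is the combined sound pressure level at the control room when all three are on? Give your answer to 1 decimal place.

Uncorrelated sources add in intensity (power), not in dB.
L_total = 10·log₁₀(10^(63.4/10) + 10^(66.4/10) + 10^(67.2/10)) = 10·log₁₀(11800000) = 70.7 dB SPL.

70.7 dB SPL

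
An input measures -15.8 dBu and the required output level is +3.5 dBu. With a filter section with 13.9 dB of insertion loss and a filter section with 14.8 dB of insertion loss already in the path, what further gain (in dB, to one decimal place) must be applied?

48.0 dB

The required make-up gain is the shortfall in the dB sum.
G = +3.5 − (-15.8) + 13.9 + 14.8 = 48.0 dB.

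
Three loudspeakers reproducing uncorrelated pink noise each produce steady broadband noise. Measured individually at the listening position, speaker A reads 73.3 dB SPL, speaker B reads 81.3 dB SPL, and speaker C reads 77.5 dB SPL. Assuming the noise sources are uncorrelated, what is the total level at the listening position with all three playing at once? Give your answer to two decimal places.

83.27 dB SPL

Incoherent sources sum as intensities:
L_total = 10·log₁₀(10^(73.3/10) + 10^(81.3/10) + 10^(77.5/10)) = 10·log₁₀(212500000) = 83.27 dB SPL.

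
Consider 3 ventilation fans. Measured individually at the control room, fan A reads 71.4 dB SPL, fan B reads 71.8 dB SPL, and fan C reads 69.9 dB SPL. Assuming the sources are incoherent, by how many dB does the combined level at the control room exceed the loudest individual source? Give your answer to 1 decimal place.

4.1 dB

Incoherent sources sum as intensities:
L_total = 10·log₁₀(10^(71.4/10) + 10^(71.8/10) + 10^(69.9/10)) = 75.88 dB SPL.
Excess over the loudest (71.8 dB): 75.88 − 71.8 = 4.1 dB.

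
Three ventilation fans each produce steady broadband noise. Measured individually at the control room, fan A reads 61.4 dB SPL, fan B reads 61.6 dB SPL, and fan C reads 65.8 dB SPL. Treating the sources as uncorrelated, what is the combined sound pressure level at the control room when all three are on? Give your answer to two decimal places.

68.21 dB SPL

Incoherent sources sum as intensities:
L_total = 10·log₁₀(10^(61.4/10) + 10^(61.6/10) + 10^(65.8/10)) = 10·log₁₀(6628000) = 68.21 dB SPL.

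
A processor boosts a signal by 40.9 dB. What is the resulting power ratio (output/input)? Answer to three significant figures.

12300

Power ratio = 10^(dB/10).
10^(40.9/10) = 10^(4.090) = 12300.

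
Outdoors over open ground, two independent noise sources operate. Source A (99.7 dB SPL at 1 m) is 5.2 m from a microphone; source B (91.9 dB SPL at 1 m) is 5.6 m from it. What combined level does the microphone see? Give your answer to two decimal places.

85.96 dB SPL

At the listener: L_A = 99.7 − 20·log₁₀(5.2) = 85.380 dB; L_B = 91.9 − 20·log₁₀(5.6) = 76.936 dB.
Combined: 10·log₁₀(10^(85.380/10)+10^(76.936/10)) = 85.96 dB SPL.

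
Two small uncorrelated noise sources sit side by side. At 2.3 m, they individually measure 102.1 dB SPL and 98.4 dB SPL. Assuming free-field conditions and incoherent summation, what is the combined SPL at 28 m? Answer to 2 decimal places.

Combined at 2.3 m: 10·log₁₀(10^(102.1/10)+10^(98.4/10)) = 103.643 dB SPL.
Then apply −20·log₁₀(28/2.3) = -21.709 dB → 81.93 dB SPL.

81.93 dB SPL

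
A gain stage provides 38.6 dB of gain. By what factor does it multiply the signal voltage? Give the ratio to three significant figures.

Voltage ratio = 10^(dB/20).
10^(38.6/20) = 10^(1.930) = 85.1.

85.1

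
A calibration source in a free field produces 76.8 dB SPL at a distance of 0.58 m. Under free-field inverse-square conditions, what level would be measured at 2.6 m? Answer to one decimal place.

63.8 dB SPL

Free-field point source: level drops by 20·log₁₀ of the distance ratio.
ΔL = −20·log₁₀(2.6/0.58) = -13.03 dB, so L₂ = 76.8 + (-13.03) = 63.8 dB SPL.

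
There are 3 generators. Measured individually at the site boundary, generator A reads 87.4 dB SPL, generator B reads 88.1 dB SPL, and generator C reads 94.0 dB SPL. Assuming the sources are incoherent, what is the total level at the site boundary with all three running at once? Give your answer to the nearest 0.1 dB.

Incoherent sources sum as intensities:
L_total = 10·log₁₀(10^(87.4/10) + 10^(88.1/10) + 10^(94.0/10)) = 10·log₁₀(3707000000) = 95.7 dB SPL.

95.7 dB SPL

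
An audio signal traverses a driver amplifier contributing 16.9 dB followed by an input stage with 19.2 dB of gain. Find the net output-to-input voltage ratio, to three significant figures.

Net gain = 16.9 + 19.2 = 36.1 dB.
Voltage ratio = 10^(36.1/20) = 63.8.

63.8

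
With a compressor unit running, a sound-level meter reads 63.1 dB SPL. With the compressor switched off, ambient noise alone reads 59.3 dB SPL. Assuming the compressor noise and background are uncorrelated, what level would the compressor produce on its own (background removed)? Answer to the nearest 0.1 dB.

Subtract intensities: L_src = 10·log₁₀(10^(L_total/10) − 10^(L_bg/10)).
L_src = 10·log₁₀(10^(63.1/10) − 10^(59.3/10)) = 10·log₁₀(1191000) = 60.8 dB SPL.

60.8 dB SPL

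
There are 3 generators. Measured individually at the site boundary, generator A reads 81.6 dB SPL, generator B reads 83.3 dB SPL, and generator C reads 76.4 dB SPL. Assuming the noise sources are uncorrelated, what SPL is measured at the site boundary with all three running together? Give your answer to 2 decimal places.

86.04 dB SPL

Uncorrelated sources add in intensity (power), not in dB.
L_total = 10·log₁₀(10^(81.6/10) + 10^(83.3/10) + 10^(76.4/10)) = 10·log₁₀(402000000) = 86.04 dB SPL.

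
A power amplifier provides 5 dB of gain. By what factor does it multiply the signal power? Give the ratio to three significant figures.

3.16

Power ratio = 10^(dB/10).
10^(5/10) = 10^(0.5000) = 3.16.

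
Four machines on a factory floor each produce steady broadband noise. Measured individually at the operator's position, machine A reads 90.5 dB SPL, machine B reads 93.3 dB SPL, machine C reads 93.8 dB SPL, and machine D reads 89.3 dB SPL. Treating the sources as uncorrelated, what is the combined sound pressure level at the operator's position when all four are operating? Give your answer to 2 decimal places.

98.14 dB SPL

Incoherent sources sum as intensities:
L_total = 10·log₁₀(10^(90.5/10) + 10^(93.3/10) + 10^(93.8/10) + 10^(89.3/10)) = 10·log₁₀(6510000000) = 98.14 dB SPL.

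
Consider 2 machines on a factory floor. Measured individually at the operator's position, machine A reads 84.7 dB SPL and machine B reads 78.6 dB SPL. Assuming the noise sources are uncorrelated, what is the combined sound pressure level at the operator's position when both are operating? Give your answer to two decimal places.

Incoherent sources sum as intensities:
L_total = 10·log₁₀(10^(84.7/10) + 10^(78.6/10)) = 10·log₁₀(367600000) = 85.65 dB SPL.

85.65 dB SPL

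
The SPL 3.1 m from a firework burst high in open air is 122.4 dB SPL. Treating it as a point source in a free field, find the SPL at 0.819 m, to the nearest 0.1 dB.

Free-field point source: level drops by 20·log₁₀ of the distance ratio.
ΔL = −20·log₁₀(0.819/3.1) = 11.56 dB, so L₂ = 122.4 + (11.56) = 134.0 dB SPL.

134.0 dB SPL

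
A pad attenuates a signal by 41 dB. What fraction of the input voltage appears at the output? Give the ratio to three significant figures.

0.00891

Voltage ratio = 10^(dB/20).
10^(-41/20) = 10^(-2.050) = 0.00891.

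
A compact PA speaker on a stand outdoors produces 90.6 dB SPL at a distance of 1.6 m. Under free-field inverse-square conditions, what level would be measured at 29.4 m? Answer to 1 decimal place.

65.3 dB SPL

Inverse-square spreading gives ΔL = −20·log₁₀(d₂/d₁).
ΔL = −20·log₁₀(29.4/1.6) = -25.28 dB, so L₂ = 90.6 + (-25.28) = 65.3 dB SPL.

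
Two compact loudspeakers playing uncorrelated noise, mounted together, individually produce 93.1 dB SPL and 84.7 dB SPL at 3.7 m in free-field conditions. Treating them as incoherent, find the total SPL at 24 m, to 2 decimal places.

Combined at 3.7 m: 10·log₁₀(10^(93.1/10)+10^(84.7/10)) = 93.686 dB SPL.
Then apply −20·log₁₀(24/3.7) = -16.240 dB → 77.45 dB SPL.

77.45 dB SPL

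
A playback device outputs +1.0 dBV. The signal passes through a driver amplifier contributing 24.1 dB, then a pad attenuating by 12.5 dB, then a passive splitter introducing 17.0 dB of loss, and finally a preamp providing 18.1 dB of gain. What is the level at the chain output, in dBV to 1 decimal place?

Gain stages sum in dB:
+1.0 + 24.1 − 12.5 − 17.0 + 18.1 = +13.7 dBV.

+13.7 dBV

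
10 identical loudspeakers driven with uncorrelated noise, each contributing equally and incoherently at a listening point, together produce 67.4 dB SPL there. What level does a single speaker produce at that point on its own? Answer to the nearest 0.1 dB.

57.4 dB SPL

10 equal incoherent sources add 10·log₁₀(10) = 10.00 dB over one source.
L_one = 67.4 − 10.00 = 57.4 dB SPL.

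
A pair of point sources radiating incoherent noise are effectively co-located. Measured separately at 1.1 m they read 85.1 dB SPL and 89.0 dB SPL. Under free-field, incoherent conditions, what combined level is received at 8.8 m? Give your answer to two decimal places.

72.42 dB SPL

Combined at 1.1 m: 10·log₁₀(10^(85.1/10)+10^(89.0/10)) = 90.484 dB SPL.
Then apply −20·log₁₀(8.8/1.1) = -18.062 dB → 72.42 dB SPL.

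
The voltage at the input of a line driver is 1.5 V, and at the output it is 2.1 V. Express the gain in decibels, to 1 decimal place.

2.9 dB

Voltage is an amplitude quantity, so gain = 20·log₁₀(V_out/V_in).
20·log₁₀(2.1/1.5) = 20·log₁₀(1.400) = 2.9 dB.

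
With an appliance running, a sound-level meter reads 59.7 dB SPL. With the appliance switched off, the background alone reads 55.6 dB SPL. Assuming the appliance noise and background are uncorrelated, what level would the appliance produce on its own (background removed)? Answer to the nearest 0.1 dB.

57.6 dB SPL

Remove the background by subtracting linear intensities:
L_src = 10·log₁₀(10^(59.7/10) − 10^(55.6/10)) = 10·log₁₀(570200) = 57.6 dB SPL.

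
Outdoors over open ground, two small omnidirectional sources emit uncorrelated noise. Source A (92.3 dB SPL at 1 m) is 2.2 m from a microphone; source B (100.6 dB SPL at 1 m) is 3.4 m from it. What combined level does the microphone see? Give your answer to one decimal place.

91.3 dB SPL

At the listener: L_A = 92.3 − 20·log₁₀(2.2) = 85.45 dB; L_B = 100.6 − 20·log₁₀(3.4) = 89.97 dB.
Combined: 10·log₁₀(10^(85.45/10)+10^(89.97/10)) = 91.3 dB SPL.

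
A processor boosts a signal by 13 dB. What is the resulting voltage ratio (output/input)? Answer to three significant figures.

Voltage ratio = 10^(dB/20).
10^(13/20) = 10^(0.6500) = 4.47.

4.47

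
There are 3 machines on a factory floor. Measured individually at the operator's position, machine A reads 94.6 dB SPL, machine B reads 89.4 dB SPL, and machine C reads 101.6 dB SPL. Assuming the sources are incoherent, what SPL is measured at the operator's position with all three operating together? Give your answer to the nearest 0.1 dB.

102.6 dB SPL

Add the sources as powers (linear), then convert back to dB:
L_total = 10·log₁₀(10^(94.6/10) + 10^(89.4/10) + 10^(101.6/10)) = 10·log₁₀(18209000000) = 102.6 dB SPL.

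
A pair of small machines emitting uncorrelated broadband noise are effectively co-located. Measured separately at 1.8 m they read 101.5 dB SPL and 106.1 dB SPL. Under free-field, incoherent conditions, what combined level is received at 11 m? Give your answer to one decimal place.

Combined at 1.8 m: 10·log₁₀(10^(101.5/10)+10^(106.1/10)) = 107.39 dB SPL.
Then apply −20·log₁₀(11/1.8) = -15.72 dB → 91.7 dB SPL.

91.7 dB SPL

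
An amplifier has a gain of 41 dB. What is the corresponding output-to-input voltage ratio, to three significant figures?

112

Voltage ratio = 10^(dB/20).
10^(41/20) = 10^(2.050) = 112.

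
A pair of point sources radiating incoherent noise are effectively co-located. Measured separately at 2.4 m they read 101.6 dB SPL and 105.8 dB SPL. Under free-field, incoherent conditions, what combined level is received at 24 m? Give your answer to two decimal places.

87.20 dB SPL

Combined at 2.4 m: 10·log₁₀(10^(101.6/10)+10^(105.8/10)) = 107.199 dB SPL.
Then apply −20·log₁₀(24/2.4) = -20.000 dB → 87.20 dB SPL.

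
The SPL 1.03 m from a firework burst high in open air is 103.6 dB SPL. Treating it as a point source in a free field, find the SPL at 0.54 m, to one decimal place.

Inverse-square spreading gives ΔL = −20·log₁₀(d₂/d₁).
ΔL = −20·log₁₀(0.54/1.03) = 5.61 dB, so L₂ = 103.6 + (5.61) = 109.2 dB SPL.

109.2 dB SPL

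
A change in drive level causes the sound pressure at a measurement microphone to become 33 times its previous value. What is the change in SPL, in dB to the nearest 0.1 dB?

SPL change from a pressure ratio uses the 20·log₁₀ form:
20·log₁₀(33) = 30.4 dB.

30.4 dB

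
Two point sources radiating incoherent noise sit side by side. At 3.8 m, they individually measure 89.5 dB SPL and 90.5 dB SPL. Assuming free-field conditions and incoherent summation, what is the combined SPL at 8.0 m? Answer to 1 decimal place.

Combined at 3.8 m: 10·log₁₀(10^(89.5/10)+10^(90.5/10)) = 93.04 dB SPL.
Then apply −20·log₁₀(8.0/3.8) = -6.47 dB → 86.6 dB SPL.

86.6 dB SPL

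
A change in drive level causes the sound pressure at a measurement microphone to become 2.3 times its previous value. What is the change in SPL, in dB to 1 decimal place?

7.2 dB

Sound pressure is an amplitude quantity: ΔL = 20·log₁₀(p₂/p₁).
20·log₁₀(2.3) = 7.2 dB.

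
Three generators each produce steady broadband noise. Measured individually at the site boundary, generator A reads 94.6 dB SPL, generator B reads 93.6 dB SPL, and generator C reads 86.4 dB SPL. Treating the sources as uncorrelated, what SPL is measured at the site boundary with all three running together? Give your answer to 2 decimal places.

Incoherent sources sum as intensities:
L_total = 10·log₁₀(10^(94.6/10) + 10^(93.6/10) + 10^(86.4/10)) = 10·log₁₀(5611000000) = 97.49 dB SPL.

97.49 dB SPL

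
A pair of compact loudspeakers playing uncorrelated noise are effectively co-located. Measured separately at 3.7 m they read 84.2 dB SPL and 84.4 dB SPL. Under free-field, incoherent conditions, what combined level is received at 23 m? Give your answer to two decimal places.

Combined at 3.7 m: 10·log₁₀(10^(84.2/10)+10^(84.4/10)) = 87.311 dB SPL.
Then apply −20·log₁₀(23/3.7) = -15.871 dB → 71.44 dB SPL.

71.44 dB SPL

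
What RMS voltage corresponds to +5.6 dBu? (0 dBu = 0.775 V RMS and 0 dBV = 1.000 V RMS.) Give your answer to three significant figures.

V = 0.775 V × 10^(+5.6/20).
= 0.775 × 1.905 = 1.48 V.

1.48 V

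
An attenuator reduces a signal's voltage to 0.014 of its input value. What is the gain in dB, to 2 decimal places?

Voltage ratio → dB uses the 20·log₁₀ form:
20·log₁₀(0.014) = -37.08 dB.

-37.08 dB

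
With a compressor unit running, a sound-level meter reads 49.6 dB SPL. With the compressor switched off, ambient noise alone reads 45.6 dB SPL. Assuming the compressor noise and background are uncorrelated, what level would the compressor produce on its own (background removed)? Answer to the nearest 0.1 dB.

Background correction is a power subtraction:
L_src = 10·log₁₀(10^(49.6/10) − 10^(45.6/10)) = 10·log₁₀(54890) = 47.4 dB SPL.

47.4 dB SPL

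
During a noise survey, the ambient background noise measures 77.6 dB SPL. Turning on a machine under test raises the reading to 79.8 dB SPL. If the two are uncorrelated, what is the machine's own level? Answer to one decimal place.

Subtract intensities: L_src = 10·log₁₀(10^(L_total/10) − 10^(L_bg/10)).
L_src = 10·log₁₀(10^(79.8/10) − 10^(77.6/10)) = 10·log₁₀(37960000) = 75.8 dB SPL.

75.8 dB SPL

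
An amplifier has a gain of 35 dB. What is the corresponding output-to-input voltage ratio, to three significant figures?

Voltage ratio = 10^(dB/20).
10^(35/20) = 10^(1.750) = 56.2.

56.2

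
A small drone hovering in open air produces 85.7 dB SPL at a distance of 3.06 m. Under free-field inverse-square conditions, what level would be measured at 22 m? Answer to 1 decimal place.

68.6 dB SPL

For a point source in a free field, ΔL = −20·log₁₀(d₂/d₁).
ΔL = −20·log₁₀(22/3.06) = -17.13 dB, so L₂ = 85.7 + (-17.13) = 68.6 dB SPL.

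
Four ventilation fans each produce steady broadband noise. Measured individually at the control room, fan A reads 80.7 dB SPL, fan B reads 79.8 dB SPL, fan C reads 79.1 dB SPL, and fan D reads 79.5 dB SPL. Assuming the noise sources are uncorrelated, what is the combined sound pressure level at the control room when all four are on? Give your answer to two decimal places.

85.84 dB SPL

Incoherent sources sum as intensities:
L_total = 10·log₁₀(10^(80.7/10) + 10^(79.8/10) + 10^(79.1/10) + 10^(79.5/10)) = 10·log₁₀(383400000) = 85.84 dB SPL.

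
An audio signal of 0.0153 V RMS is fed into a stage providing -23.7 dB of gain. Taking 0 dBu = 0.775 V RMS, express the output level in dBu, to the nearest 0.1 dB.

-57.8 dBu

Input level: 20·log₁₀(0.0153/0.775) = -34.09 dBu.
Output: -34.09 − 23.7 = -57.8 dBu.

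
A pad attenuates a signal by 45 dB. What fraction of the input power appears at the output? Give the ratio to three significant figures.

0.0000316

Power ratio = 10^(dB/10).
10^(-45/10) = 10^(-4.500) = 0.0000316.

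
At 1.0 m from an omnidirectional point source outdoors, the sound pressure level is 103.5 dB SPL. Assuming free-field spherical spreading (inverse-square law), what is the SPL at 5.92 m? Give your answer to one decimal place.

88.1 dB SPL

For a point source in a free field, ΔL = −20·log₁₀(d₂/d₁).
ΔL = −20·log₁₀(5.92/1.0) = -15.45 dB, so L₂ = 103.5 + (-15.45) = 88.1 dB SPL.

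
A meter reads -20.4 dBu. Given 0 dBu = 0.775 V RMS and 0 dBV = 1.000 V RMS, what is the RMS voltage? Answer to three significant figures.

0.0740 V

V = 0.775 V × 10^(-20.4/20).
= 0.775 × 0.09550 = 0.0740 V.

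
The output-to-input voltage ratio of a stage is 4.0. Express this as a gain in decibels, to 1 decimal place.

12.0 dB

For a voltage ratio, dB = 20·log₁₀(V₂/V₁).
20·log₁₀(4.0) = 12.0 dB.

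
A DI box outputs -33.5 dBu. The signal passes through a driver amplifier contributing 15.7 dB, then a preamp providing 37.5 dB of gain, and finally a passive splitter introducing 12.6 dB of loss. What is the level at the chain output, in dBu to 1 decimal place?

Cascaded gains and losses add directly in dB.
-33.5 + 15.7 + 37.5 − 12.6 = +7.1 dBu.

+7.1 dBu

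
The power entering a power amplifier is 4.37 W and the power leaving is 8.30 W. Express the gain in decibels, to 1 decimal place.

2.8 dB

Power ratio → dB uses the 10·log₁₀ form:
10·log₁₀(8.30/4.37) = 10·log₁₀(1.899) = 2.8 dB.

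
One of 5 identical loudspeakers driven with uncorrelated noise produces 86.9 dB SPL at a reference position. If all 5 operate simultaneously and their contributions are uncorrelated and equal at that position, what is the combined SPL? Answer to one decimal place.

5 equal incoherent sources raise the level by 10·log₁₀(5) = 6.99 dB.
L_total = 86.9 + 6.99 = 93.9 dB SPL.

93.9 dB SPL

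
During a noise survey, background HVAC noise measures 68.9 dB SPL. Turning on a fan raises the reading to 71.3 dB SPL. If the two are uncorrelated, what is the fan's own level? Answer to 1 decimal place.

Background correction is a power subtraction:
L_src = 10·log₁₀(10^(71.3/10) − 10^(68.9/10)) = 10·log₁₀(5727000) = 67.6 dB SPL.

67.6 dB SPL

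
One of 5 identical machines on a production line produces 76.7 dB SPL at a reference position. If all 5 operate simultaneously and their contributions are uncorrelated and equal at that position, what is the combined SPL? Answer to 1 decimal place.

83.7 dB SPL

5 equal incoherent sources raise the level by 10·log₁₀(5) = 6.99 dB.
L_total = 76.7 + 6.99 = 83.7 dB SPL.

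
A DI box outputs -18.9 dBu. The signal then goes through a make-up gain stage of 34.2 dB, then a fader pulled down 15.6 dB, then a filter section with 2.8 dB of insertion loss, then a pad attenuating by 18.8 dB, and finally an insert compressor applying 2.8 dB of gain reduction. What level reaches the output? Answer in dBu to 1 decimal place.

Cascaded gains and losses add directly in dB.
-18.9 + 34.2 − 15.6 − 2.8 − 18.8 − 2.8 = -24.7 dBu.

-24.7 dBu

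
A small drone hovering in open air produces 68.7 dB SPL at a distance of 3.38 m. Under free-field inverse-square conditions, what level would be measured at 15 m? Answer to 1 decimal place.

For a point source in a free field, ΔL = −20·log₁₀(d₂/d₁).
ΔL = −20·log₁₀(15/3.38) = -12.94 dB, so L₂ = 68.7 + (-12.94) = 55.8 dB SPL.

55.8 dB SPL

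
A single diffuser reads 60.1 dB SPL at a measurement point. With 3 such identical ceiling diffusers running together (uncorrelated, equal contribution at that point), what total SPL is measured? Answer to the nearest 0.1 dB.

3 equal incoherent sources raise the level by 10·log₁₀(3) = 4.77 dB.
L_total = 60.1 + 4.77 = 64.9 dB SPL.

64.9 dB SPL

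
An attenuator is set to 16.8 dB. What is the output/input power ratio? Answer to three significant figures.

Power ratio = 10^(dB/10).
10^(-16.8/10) = 10^(-1.680) = 0.0209.

0.0209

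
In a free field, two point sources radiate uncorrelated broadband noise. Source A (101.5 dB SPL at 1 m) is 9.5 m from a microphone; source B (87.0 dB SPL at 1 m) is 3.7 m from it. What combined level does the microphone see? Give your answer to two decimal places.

At the listener: L_A = 101.5 − 20·log₁₀(9.5) = 81.946 dB; L_B = 87.0 − 20·log₁₀(3.7) = 75.636 dB.
Combined: 10·log₁₀(10^(81.946/10)+10^(75.636/10)) = 82.86 dB SPL.

82.86 dB SPL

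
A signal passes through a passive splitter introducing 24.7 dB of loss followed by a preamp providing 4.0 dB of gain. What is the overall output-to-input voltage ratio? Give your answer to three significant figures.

Net gain = (−24.7) + 4.0 = -20.7 dB.
Voltage ratio = 10^(-20.7/20) = 0.0923.

0.0923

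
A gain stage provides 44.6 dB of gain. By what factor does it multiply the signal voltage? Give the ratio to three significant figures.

170

Voltage ratio = 10^(dB/20).
10^(44.6/20) = 10^(2.230) = 170.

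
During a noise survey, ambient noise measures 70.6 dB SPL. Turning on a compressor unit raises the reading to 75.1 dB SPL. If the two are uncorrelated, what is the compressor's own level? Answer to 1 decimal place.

73.2 dB SPL

Remove the background by subtracting linear intensities:
L_src = 10·log₁₀(10^(75.1/10) − 10^(70.6/10)) = 10·log₁₀(20880000) = 73.2 dB SPL.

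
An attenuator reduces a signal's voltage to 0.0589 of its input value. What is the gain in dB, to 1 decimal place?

Voltage is an amplitude quantity, so gain = 20·log₁₀(V_out/V_in).
20·log₁₀(0.0589) = -24.6 dB.

-24.6 dB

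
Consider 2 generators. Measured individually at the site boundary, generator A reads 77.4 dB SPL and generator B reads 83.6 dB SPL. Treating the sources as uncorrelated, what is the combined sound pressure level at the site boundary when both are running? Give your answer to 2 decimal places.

Uncorrelated sources add in intensity (power), not in dB.
L_total = 10·log₁₀(10^(77.4/10) + 10^(83.6/10)) = 10·log₁₀(284000000) = 84.53 dB SPL.

84.53 dB SPL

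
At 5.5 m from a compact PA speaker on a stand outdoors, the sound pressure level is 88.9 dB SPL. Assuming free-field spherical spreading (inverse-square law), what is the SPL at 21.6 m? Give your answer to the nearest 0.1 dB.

77.0 dB SPL

Free-field point source: level drops by 20·log₁₀ of the distance ratio.
ΔL = −20·log₁₀(21.6/5.5) = -11.88 dB, so L₂ = 88.9 + (-11.88) = 77.0 dB SPL.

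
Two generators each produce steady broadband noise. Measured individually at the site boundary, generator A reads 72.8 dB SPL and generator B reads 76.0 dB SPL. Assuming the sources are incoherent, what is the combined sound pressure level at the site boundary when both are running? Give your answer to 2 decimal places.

77.70 dB SPL

Uncorrelated sources add in intensity (power), not in dB.
L_total = 10·log₁₀(10^(72.8/10) + 10^(76.0/10)) = 10·log₁₀(58870000) = 77.70 dB SPL.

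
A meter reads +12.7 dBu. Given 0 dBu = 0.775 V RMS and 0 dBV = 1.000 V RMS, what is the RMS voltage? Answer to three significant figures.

3.34 V

V = 0.775 V × 10^(+12.7/20).
= 0.775 × 4.315 = 3.34 V.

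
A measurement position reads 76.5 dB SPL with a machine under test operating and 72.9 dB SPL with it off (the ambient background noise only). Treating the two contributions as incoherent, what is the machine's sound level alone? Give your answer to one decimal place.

74.0 dB SPL

Remove the background by subtracting linear intensities:
L_src = 10·log₁₀(10^(76.5/10) − 10^(72.9/10)) = 10·log₁₀(25170000) = 74.0 dB SPL.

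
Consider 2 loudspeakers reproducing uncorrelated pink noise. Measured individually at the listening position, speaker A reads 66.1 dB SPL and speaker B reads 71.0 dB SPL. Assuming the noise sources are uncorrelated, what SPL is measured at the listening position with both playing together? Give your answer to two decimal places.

Uncorrelated sources add in intensity (power), not in dB.
L_total = 10·log₁₀(10^(66.1/10) + 10^(71.0/10)) = 10·log₁₀(16660000) = 72.22 dB SPL.

72.22 dB SPL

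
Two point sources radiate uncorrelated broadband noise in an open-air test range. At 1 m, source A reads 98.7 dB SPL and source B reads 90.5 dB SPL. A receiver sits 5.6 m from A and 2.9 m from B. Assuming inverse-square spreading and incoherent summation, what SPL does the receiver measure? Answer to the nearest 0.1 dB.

At the listener: L_A = 98.7 − 20·log₁₀(5.6) = 83.74 dB; L_B = 90.5 − 20·log₁₀(2.9) = 81.25 dB.
Combined: 10·log₁₀(10^(83.74/10)+10^(81.25/10)) = 85.7 dB SPL.

85.7 dB SPL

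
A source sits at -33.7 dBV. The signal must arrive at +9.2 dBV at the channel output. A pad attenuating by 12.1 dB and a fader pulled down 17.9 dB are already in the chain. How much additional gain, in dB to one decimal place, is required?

72.9 dB

The required make-up gain is the shortfall in the dB sum.
G = +9.2 − (-33.7) + 12.1 + 17.9 = 72.9 dB.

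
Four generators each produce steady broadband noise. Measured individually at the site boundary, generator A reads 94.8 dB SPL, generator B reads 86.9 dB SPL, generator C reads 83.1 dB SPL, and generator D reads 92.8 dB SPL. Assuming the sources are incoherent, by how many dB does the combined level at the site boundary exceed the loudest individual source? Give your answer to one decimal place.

2.7 dB

Incoherent sources sum as intensities:
L_total = 10·log₁₀(10^(94.8/10) + 10^(86.9/10) + 10^(83.1/10) + 10^(92.8/10)) = 97.50 dB SPL.
Excess over the loudest (94.8 dB): 97.50 − 94.8 = 2.7 dB.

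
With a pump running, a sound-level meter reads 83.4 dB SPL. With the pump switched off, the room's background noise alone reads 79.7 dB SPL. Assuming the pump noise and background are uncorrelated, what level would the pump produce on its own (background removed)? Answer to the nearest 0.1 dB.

81.0 dB SPL

Remove the background by subtracting linear intensities:
L_src = 10·log₁₀(10^(83.4/10) − 10^(79.7/10)) = 10·log₁₀(125500000) = 81.0 dB SPL.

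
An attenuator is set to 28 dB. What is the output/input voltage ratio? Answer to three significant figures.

Voltage ratio = 10^(dB/20).
10^(-28/20) = 10^(-1.400) = 0.0398.

0.0398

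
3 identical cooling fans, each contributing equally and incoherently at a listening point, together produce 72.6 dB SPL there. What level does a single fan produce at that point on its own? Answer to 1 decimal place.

3 equal incoherent sources add 10·log₁₀(3) = 4.77 dB over one source.
L_one = 72.6 − 4.77 = 67.8 dB SPL.

67.8 dB SPL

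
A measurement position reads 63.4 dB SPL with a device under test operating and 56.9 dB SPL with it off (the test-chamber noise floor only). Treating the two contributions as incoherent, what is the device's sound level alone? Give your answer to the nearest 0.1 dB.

Background correction is a power subtraction:
L_src = 10·log₁₀(10^(63.4/10) − 10^(56.9/10)) = 10·log₁₀(1698000) = 62.3 dB SPL.

62.3 dB SPL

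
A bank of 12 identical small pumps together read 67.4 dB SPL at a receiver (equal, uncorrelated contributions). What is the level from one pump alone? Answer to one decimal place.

56.6 dB SPL

12 equal incoherent sources add 10·log₁₀(12) = 10.79 dB over one source.
L_one = 67.4 − 10.79 = 56.6 dB SPL.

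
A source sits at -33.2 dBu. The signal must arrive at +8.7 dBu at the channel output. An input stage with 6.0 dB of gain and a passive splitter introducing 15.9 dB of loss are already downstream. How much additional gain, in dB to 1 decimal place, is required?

51.8 dB

The required make-up gain is the shortfall in the dB sum.
G = +8.7 − (-33.2) − 6.0 + 15.9 = 51.8 dB.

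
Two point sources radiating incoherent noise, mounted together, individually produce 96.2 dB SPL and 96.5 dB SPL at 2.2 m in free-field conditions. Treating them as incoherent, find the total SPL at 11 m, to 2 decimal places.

85.38 dB SPL

Combined at 2.2 m: 10·log₁₀(10^(96.2/10)+10^(96.5/10)) = 99.363 dB SPL.
Then apply −20·log₁₀(11/2.2) = -13.979 dB → 85.38 dB SPL.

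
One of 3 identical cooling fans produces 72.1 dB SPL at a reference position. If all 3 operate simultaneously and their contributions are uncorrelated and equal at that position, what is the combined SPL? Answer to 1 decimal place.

3 equal incoherent sources raise the level by 10·log₁₀(3) = 4.77 dB.
L_total = 72.1 + 4.77 = 76.9 dB SPL.

76.9 dB SPL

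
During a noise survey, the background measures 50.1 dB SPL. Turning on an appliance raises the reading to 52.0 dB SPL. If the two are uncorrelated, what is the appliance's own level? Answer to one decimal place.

47.5 dB SPL

Remove the background by subtracting linear intensities:
L_src = 10·log₁₀(10^(52.0/10) − 10^(50.1/10)) = 10·log₁₀(56160) = 47.5 dB SPL.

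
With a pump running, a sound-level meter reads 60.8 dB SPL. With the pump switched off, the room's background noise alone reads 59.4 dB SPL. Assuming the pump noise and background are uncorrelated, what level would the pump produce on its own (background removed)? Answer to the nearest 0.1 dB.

55.2 dB SPL

Subtract intensities: L_src = 10·log₁₀(10^(L_total/10) − 10^(L_bg/10)).
L_src = 10·log₁₀(10^(60.8/10) − 10^(59.4/10)) = 10·log₁₀(331300) = 55.2 dB SPL.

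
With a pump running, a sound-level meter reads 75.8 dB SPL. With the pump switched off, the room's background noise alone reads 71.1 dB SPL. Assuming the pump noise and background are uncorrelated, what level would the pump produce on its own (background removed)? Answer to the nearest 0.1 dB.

74.0 dB SPL

Background correction is a power subtraction:
L_src = 10·log₁₀(10^(75.8/10) − 10^(71.1/10)) = 10·log₁₀(25140000) = 74.0 dB SPL.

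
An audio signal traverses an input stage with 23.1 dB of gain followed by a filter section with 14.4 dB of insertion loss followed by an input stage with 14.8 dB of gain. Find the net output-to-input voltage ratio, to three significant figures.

15.0

Net gain = 23.1 + (−14.4) + 14.8 = 23.5 dB.
Voltage ratio = 10^(23.5/20) = 15.0.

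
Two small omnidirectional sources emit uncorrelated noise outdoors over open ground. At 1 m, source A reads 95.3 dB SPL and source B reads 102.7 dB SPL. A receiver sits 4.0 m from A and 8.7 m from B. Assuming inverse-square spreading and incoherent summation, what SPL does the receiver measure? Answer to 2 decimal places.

86.61 dB SPL

At the listener: L_A = 95.3 − 20·log₁₀(4.0) = 83.259 dB; L_B = 102.7 − 20·log₁₀(8.7) = 83.910 dB.
Combined: 10·log₁₀(10^(83.259/10)+10^(83.910/10)) = 86.61 dB SPL.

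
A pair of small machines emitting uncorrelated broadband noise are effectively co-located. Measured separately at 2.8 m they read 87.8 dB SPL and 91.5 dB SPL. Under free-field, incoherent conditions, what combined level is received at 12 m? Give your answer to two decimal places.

Combined at 2.8 m: 10·log₁₀(10^(87.8/10)+10^(91.5/10)) = 93.043 dB SPL.
Then apply −20·log₁₀(12/2.8) = -12.640 dB → 80.40 dB SPL.

80.40 dB SPL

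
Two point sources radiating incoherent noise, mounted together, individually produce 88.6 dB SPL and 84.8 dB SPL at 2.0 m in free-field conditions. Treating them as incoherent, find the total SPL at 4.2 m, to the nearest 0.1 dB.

Combined at 2.0 m: 10·log₁₀(10^(88.6/10)+10^(84.8/10)) = 90.11 dB SPL.
Then apply −20·log₁₀(4.2/2.0) = -6.44 dB → 83.7 dB SPL.

83.7 dB SPL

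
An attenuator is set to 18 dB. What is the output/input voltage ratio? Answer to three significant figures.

Voltage ratio = 10^(dB/20).
10^(-18/20) = 10^(-0.9000) = 0.126.

0.126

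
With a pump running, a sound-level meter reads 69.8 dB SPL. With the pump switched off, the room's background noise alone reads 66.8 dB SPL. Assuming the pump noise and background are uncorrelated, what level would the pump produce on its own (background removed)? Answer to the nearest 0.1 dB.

66.8 dB SPL

Background correction is a power subtraction:
L_src = 10·log₁₀(10^(69.8/10) − 10^(66.8/10)) = 10·log₁₀(4764000) = 66.8 dB SPL.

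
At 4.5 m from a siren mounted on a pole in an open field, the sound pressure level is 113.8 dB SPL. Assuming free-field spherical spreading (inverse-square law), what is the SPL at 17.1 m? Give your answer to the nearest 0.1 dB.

102.2 dB SPL

For a point source in a free field, ΔL = −20·log₁₀(d₂/d₁).
ΔL = −20·log₁₀(17.1/4.5) = -11.60 dB, so L₂ = 113.8 + (-11.60) = 102.2 dB SPL.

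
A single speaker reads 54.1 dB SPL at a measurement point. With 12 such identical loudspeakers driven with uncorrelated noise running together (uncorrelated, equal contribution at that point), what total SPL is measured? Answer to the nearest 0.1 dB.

64.9 dB SPL

12 equal incoherent sources raise the level by 10·log₁₀(12) = 10.79 dB.
L_total = 54.1 + 10.79 = 64.9 dB SPL.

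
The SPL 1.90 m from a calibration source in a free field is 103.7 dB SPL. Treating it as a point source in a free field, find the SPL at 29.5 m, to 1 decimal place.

79.9 dB SPL

Free-field point source: level drops by 20·log₁₀ of the distance ratio.
ΔL = −20·log₁₀(29.5/1.90) = -23.82 dB, so L₂ = 103.7 + (-23.82) = 79.9 dB SPL.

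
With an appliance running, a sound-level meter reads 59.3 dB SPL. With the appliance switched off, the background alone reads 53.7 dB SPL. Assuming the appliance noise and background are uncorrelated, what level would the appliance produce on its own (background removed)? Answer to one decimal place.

Remove the background by subtracting linear intensities:
L_src = 10·log₁₀(10^(59.3/10) − 10^(53.7/10)) = 10·log₁₀(616700) = 57.9 dB SPL.

57.9 dB SPL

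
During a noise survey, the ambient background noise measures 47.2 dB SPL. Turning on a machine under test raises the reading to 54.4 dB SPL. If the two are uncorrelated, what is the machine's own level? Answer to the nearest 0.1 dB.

Background correction is a power subtraction:
L_src = 10·log₁₀(10^(54.4/10) − 10^(47.2/10)) = 10·log₁₀(222900) = 53.5 dB SPL.

53.5 dB SPL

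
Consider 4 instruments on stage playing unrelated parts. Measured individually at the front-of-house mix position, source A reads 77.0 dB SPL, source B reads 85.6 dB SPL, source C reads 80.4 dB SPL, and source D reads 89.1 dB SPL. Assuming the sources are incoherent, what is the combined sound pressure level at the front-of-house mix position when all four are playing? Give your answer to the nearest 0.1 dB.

Incoherent sources sum as intensities:
L_total = 10·log₁₀(10^(77.0/10) + 10^(85.6/10) + 10^(80.4/10) + 10^(89.1/10)) = 10·log₁₀(1336000000) = 91.3 dB SPL.

91.3 dB SPL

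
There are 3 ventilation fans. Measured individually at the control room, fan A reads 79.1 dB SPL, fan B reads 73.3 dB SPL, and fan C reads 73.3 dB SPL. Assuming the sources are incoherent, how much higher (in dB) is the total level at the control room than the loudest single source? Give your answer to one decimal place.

Add the sources as powers (linear), then convert back to dB:
L_total = 10·log₁₀(10^(79.1/10) + 10^(73.3/10) + 10^(73.3/10)) = 80.94 dB SPL.
Excess over the loudest (79.1 dB): 80.94 − 79.1 = 1.8 dB.

1.8 dB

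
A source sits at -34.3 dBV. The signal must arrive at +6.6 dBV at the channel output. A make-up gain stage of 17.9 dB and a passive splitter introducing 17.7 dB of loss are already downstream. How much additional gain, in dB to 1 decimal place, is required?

40.7 dB

The required make-up gain is the shortfall in the dB sum.
G = +6.6 − (-34.3) − 17.9 + 17.7 = 40.7 dB.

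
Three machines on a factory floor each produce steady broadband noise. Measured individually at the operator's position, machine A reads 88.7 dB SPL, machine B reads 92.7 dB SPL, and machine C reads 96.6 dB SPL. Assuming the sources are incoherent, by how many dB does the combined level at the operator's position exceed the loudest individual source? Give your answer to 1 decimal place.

Add the sources as powers (linear), then convert back to dB:
L_total = 10·log₁₀(10^(88.7/10) + 10^(92.7/10) + 10^(96.6/10)) = 98.56 dB SPL.
Excess over the loudest (96.6 dB): 98.56 − 96.6 = 2.0 dB.

2.0 dB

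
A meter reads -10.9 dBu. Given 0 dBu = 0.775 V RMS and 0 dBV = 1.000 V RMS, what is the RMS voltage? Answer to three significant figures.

0.221 V

V = 0.775 V × 10^(-10.9/20).
= 0.775 × 0.2851 = 0.221 V.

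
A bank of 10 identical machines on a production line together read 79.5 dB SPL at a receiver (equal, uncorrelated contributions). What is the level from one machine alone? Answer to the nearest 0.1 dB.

10 equal incoherent sources add 10·log₁₀(10) = 10.00 dB over one source.
L_one = 79.5 − 10.00 = 69.5 dB SPL.

69.5 dB SPL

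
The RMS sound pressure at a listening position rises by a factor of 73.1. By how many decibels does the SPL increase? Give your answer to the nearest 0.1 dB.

Sound pressure is an amplitude quantity: ΔL = 20·log₁₀(p₂/p₁).
20·log₁₀(73.1) = 37.3 dB.

37.3 dB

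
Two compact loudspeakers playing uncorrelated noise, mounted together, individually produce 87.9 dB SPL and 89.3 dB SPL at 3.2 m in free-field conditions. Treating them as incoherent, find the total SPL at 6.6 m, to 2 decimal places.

Combined at 3.2 m: 10·log₁₀(10^(87.9/10)+10^(89.3/10)) = 91.666 dB SPL.
Then apply −20·log₁₀(6.6/3.2) = -6.288 dB → 85.38 dB SPL.

85.38 dB SPL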